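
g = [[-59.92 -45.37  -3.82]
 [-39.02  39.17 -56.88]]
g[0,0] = -59.92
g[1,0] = -39.02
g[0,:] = [-59.92, -45.37, -3.82]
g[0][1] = -45.37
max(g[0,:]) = -3.82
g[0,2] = -3.82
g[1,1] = 39.17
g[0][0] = -59.92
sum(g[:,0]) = -98.94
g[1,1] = 39.17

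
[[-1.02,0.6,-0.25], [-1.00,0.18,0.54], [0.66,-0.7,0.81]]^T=[[-1.02,-1.0,0.66], [0.60,0.18,-0.7], [-0.25,0.54,0.81]]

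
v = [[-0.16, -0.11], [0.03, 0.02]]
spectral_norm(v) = 0.20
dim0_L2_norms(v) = [0.16, 0.11]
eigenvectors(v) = [[-0.98, 0.57], [0.19, -0.82]]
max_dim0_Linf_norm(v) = 0.16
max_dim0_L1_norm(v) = 0.19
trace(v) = -0.14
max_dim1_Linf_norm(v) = 0.16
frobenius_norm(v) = 0.20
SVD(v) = [[-0.98, 0.18],[0.18, 0.98]] @ diag([0.19748352738407768, 0.0005063713481556054]) @ [[0.82, 0.57], [0.57, -0.82]]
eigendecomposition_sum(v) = [[-0.16, -0.11], [0.03, 0.02]] + [[0.0,0.00],  [-0.00,-0.0]]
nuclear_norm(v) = 0.20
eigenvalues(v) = [-0.14, -0.0]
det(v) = 0.00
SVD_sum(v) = [[-0.16,  -0.11], [0.03,  0.02]] + [[0.00, -0.0], [0.00, -0.0]]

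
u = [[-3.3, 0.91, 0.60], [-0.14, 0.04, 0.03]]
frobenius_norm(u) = 3.48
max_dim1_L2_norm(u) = 3.48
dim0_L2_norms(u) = [3.3, 0.91, 0.6]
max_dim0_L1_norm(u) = 3.44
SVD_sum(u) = [[-3.3, 0.91, 0.60], [-0.14, 0.04, 0.03]] + [[-0.00, -0.0, -0.0], [0.00, 0.00, 0.0]]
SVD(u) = [[-1.0,-0.04], [-0.04,1.00]] @ diag([3.478531120532369, 0.004609065829124978]) @ [[0.95, -0.26, -0.17], [0.24, 0.24, 0.94]]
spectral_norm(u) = 3.48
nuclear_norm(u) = 3.48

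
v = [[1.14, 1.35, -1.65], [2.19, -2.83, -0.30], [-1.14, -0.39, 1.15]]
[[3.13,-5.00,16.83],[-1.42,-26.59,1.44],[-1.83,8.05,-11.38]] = v @ [[-0.83, -4.05, 5.76],[0.11, 5.74, 4.24],[-2.38, 4.93, -2.75]]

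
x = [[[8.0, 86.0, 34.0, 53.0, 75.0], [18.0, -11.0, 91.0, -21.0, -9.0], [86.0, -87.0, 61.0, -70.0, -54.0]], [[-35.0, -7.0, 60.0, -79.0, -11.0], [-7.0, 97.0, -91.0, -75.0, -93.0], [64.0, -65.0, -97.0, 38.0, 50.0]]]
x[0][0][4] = 75.0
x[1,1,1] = 97.0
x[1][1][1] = 97.0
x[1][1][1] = 97.0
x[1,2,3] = 38.0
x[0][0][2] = 34.0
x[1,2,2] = -97.0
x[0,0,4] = 75.0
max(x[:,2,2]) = 61.0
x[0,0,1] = 86.0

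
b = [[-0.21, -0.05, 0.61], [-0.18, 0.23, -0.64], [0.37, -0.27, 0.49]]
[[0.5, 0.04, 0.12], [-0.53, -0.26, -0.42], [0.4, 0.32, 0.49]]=b @[[-0.43,0.20,0.82], [-1.02,-0.77,0.20], [0.58,0.07,0.5]]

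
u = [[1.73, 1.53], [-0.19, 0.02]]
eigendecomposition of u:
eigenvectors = [[0.99,-0.71], [-0.12,0.70]]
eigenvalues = [1.54, 0.21]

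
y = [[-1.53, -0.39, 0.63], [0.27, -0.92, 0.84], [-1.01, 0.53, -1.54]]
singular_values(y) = [2.22, 1.74, 0.47]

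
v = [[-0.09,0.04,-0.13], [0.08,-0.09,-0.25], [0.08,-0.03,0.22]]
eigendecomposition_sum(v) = [[-0.03, 0.01, -0.13],[-0.06, 0.02, -0.22],[0.06, -0.01, 0.22]] + [[-0.01, -0.00, -0.01], [-0.01, -0.0, -0.01], [0.0, 0.00, 0.00]] + [[-0.05, 0.03, 0.01], [0.15, -0.1, -0.02], [0.02, -0.02, -0.0]]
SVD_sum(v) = [[-0.01, -0.01, -0.13],[-0.02, -0.02, -0.25],[0.02, 0.02, 0.22]] + [[-0.08, 0.05, 0.0], [0.1, -0.07, -0.0], [0.07, -0.05, -0.0]] + [[-0.0, -0.0, 0.0], [-0.00, -0.0, 0.00], [-0.0, -0.0, 0.0]]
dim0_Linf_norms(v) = [0.09, 0.09, 0.25]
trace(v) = 0.04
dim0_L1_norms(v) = [0.25, 0.16, 0.6]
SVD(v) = [[-0.37,0.55,0.75], [-0.69,-0.7,0.17], [0.62,-0.46,0.64]] @ diag([0.35969244492527047, 0.17289695828859972, 0.005290262586244181]) @ [[0.08, 0.08, 0.99], [-0.82, 0.57, 0.02], [-0.57, -0.82, 0.11]]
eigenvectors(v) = [[-0.38, 0.56, 0.31], [-0.66, 0.83, -0.94], [0.65, -0.09, -0.14]]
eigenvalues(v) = [0.2, -0.01, -0.15]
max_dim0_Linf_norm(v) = 0.25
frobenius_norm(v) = 0.40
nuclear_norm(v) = 0.54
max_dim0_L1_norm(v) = 0.6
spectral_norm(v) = 0.36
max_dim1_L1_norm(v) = 0.42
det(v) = 0.00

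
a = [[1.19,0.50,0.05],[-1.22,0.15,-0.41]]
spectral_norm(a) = 1.75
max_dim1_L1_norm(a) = 1.78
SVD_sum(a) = [[1.2,  0.17,  0.23],  [-1.21,  -0.17,  -0.23]] + [[-0.01, 0.33, -0.18], [-0.01, 0.32, -0.18]]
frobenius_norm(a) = 1.83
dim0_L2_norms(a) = [1.7, 0.52, 0.41]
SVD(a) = [[-0.71, 0.71], [0.71, 0.71]] @ diag([1.7524581808904414, 0.5258234724982953]) @ [[-0.97, -0.14, -0.19], [-0.03, 0.87, -0.48]]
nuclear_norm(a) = 2.28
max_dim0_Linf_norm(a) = 1.22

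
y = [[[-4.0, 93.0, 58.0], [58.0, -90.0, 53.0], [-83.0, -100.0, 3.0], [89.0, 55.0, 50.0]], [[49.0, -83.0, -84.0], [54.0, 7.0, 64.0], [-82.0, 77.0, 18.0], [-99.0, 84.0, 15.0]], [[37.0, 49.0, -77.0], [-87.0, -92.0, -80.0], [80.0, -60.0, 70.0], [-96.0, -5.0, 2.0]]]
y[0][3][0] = 89.0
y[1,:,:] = [[49.0, -83.0, -84.0], [54.0, 7.0, 64.0], [-82.0, 77.0, 18.0], [-99.0, 84.0, 15.0]]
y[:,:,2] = [[58.0, 53.0, 3.0, 50.0], [-84.0, 64.0, 18.0, 15.0], [-77.0, -80.0, 70.0, 2.0]]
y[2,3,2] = 2.0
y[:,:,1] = [[93.0, -90.0, -100.0, 55.0], [-83.0, 7.0, 77.0, 84.0], [49.0, -92.0, -60.0, -5.0]]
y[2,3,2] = 2.0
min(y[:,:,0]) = -99.0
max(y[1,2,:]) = 77.0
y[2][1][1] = -92.0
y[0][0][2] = 58.0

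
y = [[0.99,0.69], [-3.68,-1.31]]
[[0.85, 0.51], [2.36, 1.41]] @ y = [[-1.04, -0.08], [-2.85, -0.22]]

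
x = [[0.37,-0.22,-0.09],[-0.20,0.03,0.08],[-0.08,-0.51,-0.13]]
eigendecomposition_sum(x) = [[0.41-0.00j, -0.12-0.00j, (-0.08-0j)], [(-0.18+0j), (0.05+0j), (0.04+0j)], [(0.1-0j), -0.03-0.00j, -0.02-0.00j]] + [[(-0.02-0.01j),-0.05-0.01j,(-0+0.01j)], [(-0.01+0.03j),-0.01+0.08j,0.02+0.01j], [-0.09-0.08j,-0.24-0.15j,-0.05+0.06j]] + [[(-0.02+0.01j),-0.05+0.01j,-0.00-0.01j], [(-0.01-0.03j),(-0.01-0.08j),0.02-0.01j], [-0.09+0.08j,-0.24+0.15j,-0.05-0.06j]]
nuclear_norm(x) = 1.05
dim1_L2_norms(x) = [0.44, 0.22, 0.53]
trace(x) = 0.27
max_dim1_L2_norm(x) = 0.53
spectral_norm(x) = 0.59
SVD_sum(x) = [[0.11, -0.31, -0.10], [-0.04, 0.1, 0.03], [0.15, -0.43, -0.14]] + [[0.26, 0.09, -0.01], [-0.17, -0.06, 0.01], [-0.23, -0.08, 0.01]] + [[0.0, -0.01, 0.02],[0.01, -0.01, 0.04],[-0.0, 0.00, -0.01]]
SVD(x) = [[-0.57, 0.67, -0.46], [0.19, -0.44, -0.88], [-0.8, -0.59, 0.13]] @ diag([0.5945906155542611, 0.41034699198465563, 0.04666204093210951]) @ [[-0.31, 0.91, 0.29],[0.94, 0.34, -0.05],[-0.14, 0.25, -0.96]]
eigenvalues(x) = [(0.44+0j), (-0.09+0.13j), (-0.09-0.13j)]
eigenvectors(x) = [[(-0.89+0j), -0.16+0.07j, (-0.16-0.07j)],[0.39+0.00j, 0.11+0.24j, 0.11-0.24j],[-0.22+0.00j, (-0.95+0j), -0.95-0.00j]]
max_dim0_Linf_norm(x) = 0.51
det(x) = 0.01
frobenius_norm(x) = 0.72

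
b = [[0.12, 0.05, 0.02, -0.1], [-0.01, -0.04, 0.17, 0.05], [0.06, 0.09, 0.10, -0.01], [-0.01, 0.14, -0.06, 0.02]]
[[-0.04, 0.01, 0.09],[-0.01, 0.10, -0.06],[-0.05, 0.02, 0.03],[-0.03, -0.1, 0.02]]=b @ [[-0.13, 0.40, 0.11], [-0.29, -0.50, 0.23], [-0.19, 0.45, -0.08], [0.09, 0.19, -0.69]]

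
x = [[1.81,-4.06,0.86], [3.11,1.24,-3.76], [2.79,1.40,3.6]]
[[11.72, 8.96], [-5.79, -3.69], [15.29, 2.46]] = x @ [[2.25, 0.6], [-1.25, -1.75], [2.99, 0.9]]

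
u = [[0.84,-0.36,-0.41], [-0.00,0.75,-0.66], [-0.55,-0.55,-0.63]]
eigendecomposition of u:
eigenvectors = [[(0.27+0j), (0.68+0j), 0.68-0.00j], [(0.34+0j), -0.06-0.66j, (-0.06+0.66j)], [0.90+0.00j, (-0.18+0.25j), (-0.18-0.25j)]]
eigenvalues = [(-1+0j), (0.98+0.2j), (0.98-0.2j)]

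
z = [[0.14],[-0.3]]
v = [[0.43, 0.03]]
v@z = [[0.05]]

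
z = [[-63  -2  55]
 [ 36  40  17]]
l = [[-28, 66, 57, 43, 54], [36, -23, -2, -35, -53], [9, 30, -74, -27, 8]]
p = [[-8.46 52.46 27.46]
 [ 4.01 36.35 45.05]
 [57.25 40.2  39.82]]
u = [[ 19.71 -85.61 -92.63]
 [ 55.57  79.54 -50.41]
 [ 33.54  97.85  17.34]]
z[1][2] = 17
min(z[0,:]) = -63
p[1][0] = 4.01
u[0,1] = -85.61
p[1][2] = 45.05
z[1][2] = 17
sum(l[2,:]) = -54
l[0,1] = 66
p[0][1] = 52.46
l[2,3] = -27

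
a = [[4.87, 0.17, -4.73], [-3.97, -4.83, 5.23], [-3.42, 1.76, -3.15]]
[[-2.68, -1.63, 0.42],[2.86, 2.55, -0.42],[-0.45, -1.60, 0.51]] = a@[[-0.21, 0.04, -0.04], [-0.04, -0.15, -0.02], [0.35, 0.38, -0.13]]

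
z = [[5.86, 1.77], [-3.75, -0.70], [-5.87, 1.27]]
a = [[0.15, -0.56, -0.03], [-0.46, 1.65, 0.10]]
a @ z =[[3.16,  0.62], [-9.47,  -1.84]]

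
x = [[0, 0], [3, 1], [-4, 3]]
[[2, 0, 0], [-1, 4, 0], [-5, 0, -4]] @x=[[0, 0], [12, 4], [16, -12]]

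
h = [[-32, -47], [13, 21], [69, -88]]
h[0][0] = -32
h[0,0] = -32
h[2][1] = -88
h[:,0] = [-32, 13, 69]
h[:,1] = [-47, 21, -88]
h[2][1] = -88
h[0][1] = -47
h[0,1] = -47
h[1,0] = 13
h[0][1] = -47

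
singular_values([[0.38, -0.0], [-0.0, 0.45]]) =[0.45, 0.38]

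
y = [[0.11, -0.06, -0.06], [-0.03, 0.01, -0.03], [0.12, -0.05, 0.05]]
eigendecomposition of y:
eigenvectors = [[(-0.11-0.45j), -0.11+0.45j, 0.42+0.00j], [0.31-0.07j, 0.31+0.07j, 0.90+0.00j], [(-0.82+0j), (-0.82-0j), -0.12+0.00j]]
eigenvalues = [(0.09+0.06j), (0.09-0.06j), (-0+0j)]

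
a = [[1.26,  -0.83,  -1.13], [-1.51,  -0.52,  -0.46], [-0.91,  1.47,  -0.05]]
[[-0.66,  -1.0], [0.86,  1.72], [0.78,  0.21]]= a @ [[-0.57,-1.01], [0.17,-0.48], [-0.18,0.11]]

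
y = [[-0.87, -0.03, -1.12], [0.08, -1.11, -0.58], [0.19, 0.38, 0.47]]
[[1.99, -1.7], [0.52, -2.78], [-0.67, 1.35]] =y@[[-1.91, -1.05], [-0.46, 1.23], [-0.28, 2.30]]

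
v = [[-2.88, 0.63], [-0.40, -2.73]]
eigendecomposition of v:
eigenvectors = [[0.78+0.00j, (0.78-0j)], [0.09+0.62j, 0.09-0.62j]]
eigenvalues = [(-2.8+0.5j), (-2.8-0.5j)]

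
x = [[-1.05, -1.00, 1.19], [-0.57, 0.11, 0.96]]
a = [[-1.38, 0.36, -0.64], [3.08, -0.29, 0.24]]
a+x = [[-2.43, -0.64, 0.55], [2.51, -0.18, 1.20]]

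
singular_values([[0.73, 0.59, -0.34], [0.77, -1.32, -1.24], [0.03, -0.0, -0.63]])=[2.02, 1.01, 0.42]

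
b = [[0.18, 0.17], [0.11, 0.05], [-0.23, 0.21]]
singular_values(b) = [0.32, 0.26]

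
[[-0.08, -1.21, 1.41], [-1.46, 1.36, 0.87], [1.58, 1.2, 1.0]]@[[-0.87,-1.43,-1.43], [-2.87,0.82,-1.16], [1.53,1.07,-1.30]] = [[5.7, 0.63, -0.32], [-1.30, 4.13, -0.62], [-3.29, -0.21, -4.95]]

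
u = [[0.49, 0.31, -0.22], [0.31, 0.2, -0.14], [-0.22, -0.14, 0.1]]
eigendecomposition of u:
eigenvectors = [[-0.79,-0.54,0.29], [-0.50,0.84,0.2], [0.36,-0.01,0.93]]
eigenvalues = [0.79, 0.0, 0.0]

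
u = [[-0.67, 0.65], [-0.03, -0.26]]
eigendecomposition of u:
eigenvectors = [[-1.0, -0.88], [-0.08, -0.48]]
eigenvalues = [-0.62, -0.31]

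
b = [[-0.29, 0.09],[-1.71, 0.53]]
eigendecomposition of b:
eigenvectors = [[-0.30, -0.17],[-0.96, -0.99]]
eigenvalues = [0.0, 0.24]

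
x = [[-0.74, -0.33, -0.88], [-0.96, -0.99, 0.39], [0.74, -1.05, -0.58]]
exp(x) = [[0.32, 0.08, -0.41],[-0.27, 0.28, 0.33],[0.54, -0.45, 0.23]]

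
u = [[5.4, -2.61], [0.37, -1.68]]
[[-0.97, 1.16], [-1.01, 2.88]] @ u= [[-4.81,0.58], [-4.39,-2.2]]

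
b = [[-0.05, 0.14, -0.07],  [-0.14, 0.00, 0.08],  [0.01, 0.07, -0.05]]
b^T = [[-0.05,  -0.14,  0.01], [0.14,  0.0,  0.07], [-0.07,  0.08,  -0.05]]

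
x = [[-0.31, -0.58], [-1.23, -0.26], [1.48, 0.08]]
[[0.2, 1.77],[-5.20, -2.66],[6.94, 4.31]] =x @ [[4.85, 3.17], [-2.94, -4.75]]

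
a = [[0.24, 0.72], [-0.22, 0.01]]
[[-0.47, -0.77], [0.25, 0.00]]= a@[[-1.17, -0.05], [-0.26, -1.05]]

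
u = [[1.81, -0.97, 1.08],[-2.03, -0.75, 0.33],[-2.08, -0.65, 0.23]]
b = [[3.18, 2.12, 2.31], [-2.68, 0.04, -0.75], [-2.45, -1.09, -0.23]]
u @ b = [[5.71, 2.62, 4.66], [-5.25, -4.69, -4.2], [-5.44, -4.69, -4.37]]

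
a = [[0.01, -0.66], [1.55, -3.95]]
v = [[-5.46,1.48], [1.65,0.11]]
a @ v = [[-1.14, -0.06], [-14.98, 1.86]]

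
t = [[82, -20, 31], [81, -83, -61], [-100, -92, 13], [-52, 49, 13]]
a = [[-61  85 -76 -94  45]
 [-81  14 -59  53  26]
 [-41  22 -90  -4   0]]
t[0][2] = 31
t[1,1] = -83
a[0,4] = 45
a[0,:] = [-61, 85, -76, -94, 45]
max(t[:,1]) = 49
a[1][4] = 26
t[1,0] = 81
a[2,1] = 22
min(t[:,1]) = -92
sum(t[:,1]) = -146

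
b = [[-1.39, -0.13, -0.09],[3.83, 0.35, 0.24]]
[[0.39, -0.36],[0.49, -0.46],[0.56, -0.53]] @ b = [[-1.92, -0.18, -0.12],  [-2.44, -0.22, -0.15],  [-2.81, -0.26, -0.18]]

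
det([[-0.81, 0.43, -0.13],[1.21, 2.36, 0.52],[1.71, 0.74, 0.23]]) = 0.543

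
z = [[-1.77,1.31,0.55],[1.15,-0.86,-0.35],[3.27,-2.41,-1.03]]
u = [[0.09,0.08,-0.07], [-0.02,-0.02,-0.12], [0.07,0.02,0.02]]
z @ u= [[-0.15, -0.16, -0.02],  [0.1, 0.10, 0.02],  [0.27, 0.29, 0.04]]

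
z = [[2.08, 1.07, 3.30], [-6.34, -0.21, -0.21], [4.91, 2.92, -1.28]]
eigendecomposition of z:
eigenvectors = [[-0.34+0.00j, (0.36+0.32j), 0.36-0.32j],[-0.43+0.00j, -0.80+0.00j, -0.80-0.00j],[0.84+0.00j, (0.08+0.34j), 0.08-0.34j]]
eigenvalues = [(-4.76+0j), (2.67+2.58j), (2.67-2.58j)]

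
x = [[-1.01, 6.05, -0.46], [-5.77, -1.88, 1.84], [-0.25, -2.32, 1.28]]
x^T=[[-1.01,-5.77,-0.25], [6.05,-1.88,-2.32], [-0.46,1.84,1.28]]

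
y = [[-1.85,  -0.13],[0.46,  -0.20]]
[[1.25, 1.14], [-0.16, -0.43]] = y @ [[-0.63, -0.66],[-0.64, 0.61]]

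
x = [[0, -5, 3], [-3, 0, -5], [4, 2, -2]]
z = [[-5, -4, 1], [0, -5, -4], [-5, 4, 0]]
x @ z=[[-15, 37, 20], [40, -8, -3], [-10, -34, -4]]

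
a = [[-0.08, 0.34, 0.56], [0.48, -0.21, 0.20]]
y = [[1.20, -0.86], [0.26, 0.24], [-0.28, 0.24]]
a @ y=[[-0.16, 0.28], [0.47, -0.42]]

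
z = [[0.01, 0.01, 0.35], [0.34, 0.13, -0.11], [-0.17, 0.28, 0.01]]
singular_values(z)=[0.42, 0.33, 0.3]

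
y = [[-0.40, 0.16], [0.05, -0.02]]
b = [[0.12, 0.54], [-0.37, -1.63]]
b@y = [[-0.02, 0.01], [0.07, -0.03]]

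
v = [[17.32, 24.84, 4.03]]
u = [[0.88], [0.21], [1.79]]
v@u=[[27.67]]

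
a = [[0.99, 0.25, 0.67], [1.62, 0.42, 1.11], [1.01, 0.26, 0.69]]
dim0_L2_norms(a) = [2.15, 0.55, 1.47]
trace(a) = 2.10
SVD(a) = [[-0.46,  0.86,  -0.23],  [-0.75,  -0.51,  -0.41],  [-0.47,  -0.02,  0.88]] @ diag([2.6623566822601985, 0.007541491846007092, 0.0001494162217785761]) @ [[-0.81, -0.21, -0.55], [0.55, -0.61, -0.57], [-0.22, -0.76, 0.61]]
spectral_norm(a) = 2.66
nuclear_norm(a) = 2.67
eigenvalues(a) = [2.09, 0.01, 0.0]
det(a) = 0.00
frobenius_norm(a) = 2.66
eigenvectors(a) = [[-0.46,-0.42,-0.22], [-0.76,0.86,-0.76], [-0.47,0.29,0.61]]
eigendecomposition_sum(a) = [[0.99, 0.25, 0.67], [1.63, 0.42, 1.11], [1.01, 0.26, 0.69]] + [[0.0, -0.0, -0.0],  [-0.01, 0.0, 0.00],  [-0.0, 0.0, 0.00]] + [[0.0, 0.00, -0.00], [0.00, 0.0, -0.0], [-0.0, -0.0, 0.0]]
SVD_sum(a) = [[0.99, 0.25, 0.67], [1.62, 0.42, 1.11], [1.01, 0.26, 0.69]] + [[0.00, -0.0, -0.00], [-0.00, 0.00, 0.0], [-0.0, 0.0, 0.0]] + [[0.00, 0.0, -0.0], [0.00, 0.00, -0.0], [-0.00, -0.00, 0.0]]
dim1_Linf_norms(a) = [0.99, 1.62, 1.01]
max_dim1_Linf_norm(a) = 1.62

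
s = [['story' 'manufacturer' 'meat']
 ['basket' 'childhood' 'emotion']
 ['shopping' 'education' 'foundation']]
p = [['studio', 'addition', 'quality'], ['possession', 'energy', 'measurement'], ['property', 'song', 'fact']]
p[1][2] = 'measurement'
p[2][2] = 'fact'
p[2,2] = 'fact'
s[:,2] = ['meat', 'emotion', 'foundation']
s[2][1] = 'education'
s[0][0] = 'story'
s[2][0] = 'shopping'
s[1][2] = 'emotion'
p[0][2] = 'quality'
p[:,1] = ['addition', 'energy', 'song']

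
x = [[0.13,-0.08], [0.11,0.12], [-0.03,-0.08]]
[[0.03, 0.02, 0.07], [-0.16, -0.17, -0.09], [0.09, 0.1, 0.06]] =x@[[-0.34, -0.47, 0.04],  [-0.98, -1.02, -0.76]]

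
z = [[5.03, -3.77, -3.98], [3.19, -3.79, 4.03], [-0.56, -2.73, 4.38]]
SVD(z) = [[0.66, -0.69, 0.3], [0.69, 0.40, -0.6], [0.29, 0.60, 0.74]] @ diag([8.109913533040581, 7.465543824136225, 1.257441011143952]) @ [[0.66,  -0.73,  0.18],[-0.34,  -0.08,  0.94],[-0.67,  -0.68,  -0.30]]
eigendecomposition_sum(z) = [[(3.47+0j), 0.37-0.00j, -6.18+0.00j], [(0.46+0j), 0.05-0.00j, -0.81+0.00j], [-1.60-0.00j, -0.17+0.00j, (2.85-0j)]] + [[(0.78+0.88j), -2.07-0.33j, (1.1+1.81j)], [1.37+0.03j, (-1.92+1.52j), (2.42+0.49j)], [(0.52+0.49j), (-1.28-0.09j), (0.76+1.04j)]] + [[0.78-0.88j, -2.07+0.33j, (1.1-1.81j)], [1.37-0.03j, (-1.92-1.52j), (2.42-0.49j)], [0.52-0.49j, -1.28+0.09j, (0.76-1.04j)]]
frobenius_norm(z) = 11.09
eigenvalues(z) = [(6.37+0j), (-0.38+3.44j), (-0.38-3.44j)]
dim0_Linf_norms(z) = [5.03, 3.79, 4.38]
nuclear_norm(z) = 16.83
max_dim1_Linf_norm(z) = 5.03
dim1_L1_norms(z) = [12.78, 11.01, 7.67]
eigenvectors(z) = [[(-0.9+0j), -0.41-0.44j, (-0.41+0.44j)], [(-0.12+0j), (-0.71+0j), -0.71-0.00j], [(0.42+0j), -0.27-0.25j, (-0.27+0.25j)]]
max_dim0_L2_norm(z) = 7.16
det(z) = 76.13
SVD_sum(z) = [[3.56, -3.92, 0.95], [3.69, -4.07, 0.98], [1.58, -1.74, 0.42]] + [[1.72, 0.40, -4.81], [-1.01, -0.24, 2.82], [-1.52, -0.35, 4.24]] + [[-0.25, -0.25, -0.11], [0.51, 0.52, 0.23], [-0.62, -0.63, -0.28]]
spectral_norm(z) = 8.11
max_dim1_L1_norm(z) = 12.78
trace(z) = 5.62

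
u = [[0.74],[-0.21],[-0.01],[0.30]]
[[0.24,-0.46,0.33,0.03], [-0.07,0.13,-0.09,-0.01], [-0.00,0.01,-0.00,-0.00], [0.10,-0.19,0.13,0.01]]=u @ [[0.32, -0.62, 0.44, 0.04]]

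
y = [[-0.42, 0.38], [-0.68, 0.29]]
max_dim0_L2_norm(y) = 0.8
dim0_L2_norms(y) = [0.8, 0.48]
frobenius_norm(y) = 0.93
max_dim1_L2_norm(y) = 0.74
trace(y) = -0.13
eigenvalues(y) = [(-0.06+0.36j), (-0.06-0.36j)]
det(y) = 0.14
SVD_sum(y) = [[-0.48, 0.28],  [-0.64, 0.37]] + [[0.06, 0.1], [-0.04, -0.08]]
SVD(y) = [[-0.60, -0.8], [-0.80, 0.60]] @ diag([0.9193603864447139, 0.14858155954298838]) @ [[0.87, -0.50], [-0.5, -0.87]]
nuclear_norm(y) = 1.07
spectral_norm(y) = 0.92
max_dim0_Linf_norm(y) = 0.68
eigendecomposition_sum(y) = [[-0.21+0.15j, (0.19+0.03j)],[(-0.34-0.06j), 0.15+0.21j]] + [[(-0.21-0.15j), (0.19-0.03j)], [(-0.34+0.06j), 0.15-0.21j]]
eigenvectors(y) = [[-0.42+0.43j, (-0.42-0.43j)],[-0.80+0.00j, -0.80-0.00j]]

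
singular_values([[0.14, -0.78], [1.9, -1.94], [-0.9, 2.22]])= [3.63, 0.77]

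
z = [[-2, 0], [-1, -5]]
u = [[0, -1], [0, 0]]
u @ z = [[1, 5], [0, 0]]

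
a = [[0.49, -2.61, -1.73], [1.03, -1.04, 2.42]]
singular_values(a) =[3.23, 2.76]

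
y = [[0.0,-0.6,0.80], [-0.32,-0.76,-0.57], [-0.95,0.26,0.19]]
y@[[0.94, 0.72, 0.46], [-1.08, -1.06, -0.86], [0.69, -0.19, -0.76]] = [[1.20, 0.48, -0.09], [0.13, 0.68, 0.94], [-1.04, -1.0, -0.8]]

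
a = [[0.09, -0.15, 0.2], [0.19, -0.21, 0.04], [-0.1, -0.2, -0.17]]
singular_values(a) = [0.37, 0.29, 0.11]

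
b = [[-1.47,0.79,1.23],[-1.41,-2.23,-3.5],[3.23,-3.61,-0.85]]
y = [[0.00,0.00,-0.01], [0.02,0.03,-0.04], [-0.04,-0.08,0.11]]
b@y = [[-0.03,  -0.07,  0.12],  [0.1,  0.21,  -0.28],  [-0.04,  -0.04,  0.02]]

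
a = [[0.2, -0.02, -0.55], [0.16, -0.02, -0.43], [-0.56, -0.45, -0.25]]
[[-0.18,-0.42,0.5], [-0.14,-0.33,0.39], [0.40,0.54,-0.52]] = a @ [[0.13, -0.45, 0.74], [-1.29, -1.0, 0.6], [0.43, 0.64, -0.66]]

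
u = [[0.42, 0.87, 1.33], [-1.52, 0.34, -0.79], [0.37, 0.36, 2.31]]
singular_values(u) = [3.02, 1.38, 0.57]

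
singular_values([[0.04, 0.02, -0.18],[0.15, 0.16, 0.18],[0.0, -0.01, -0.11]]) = [0.31, 0.17, 0.0]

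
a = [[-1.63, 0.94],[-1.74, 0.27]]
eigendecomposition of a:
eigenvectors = [[(-0.44+0.4j), (-0.44-0.4j)],[(-0.81+0j), -0.81-0.00j]]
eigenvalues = [(-0.68+0.86j), (-0.68-0.86j)]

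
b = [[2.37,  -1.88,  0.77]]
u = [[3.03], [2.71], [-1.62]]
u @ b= [[7.18, -5.7, 2.33], [6.42, -5.09, 2.09], [-3.84, 3.05, -1.25]]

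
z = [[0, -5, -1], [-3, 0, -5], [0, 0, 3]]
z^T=[[0, -3, 0], [-5, 0, 0], [-1, -5, 3]]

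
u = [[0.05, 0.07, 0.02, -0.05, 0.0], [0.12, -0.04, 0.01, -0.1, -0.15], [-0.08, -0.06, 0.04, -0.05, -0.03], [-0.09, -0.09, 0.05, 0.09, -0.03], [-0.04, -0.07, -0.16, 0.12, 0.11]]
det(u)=-0.000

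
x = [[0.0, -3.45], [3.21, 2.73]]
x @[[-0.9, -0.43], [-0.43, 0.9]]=[[1.48, -3.11], [-4.06, 1.08]]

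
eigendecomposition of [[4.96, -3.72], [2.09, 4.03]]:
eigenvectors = [[0.80+0.00j, (0.8-0j)], [0.10-0.59j, (0.1+0.59j)]]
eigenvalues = [(4.5+2.75j), (4.5-2.75j)]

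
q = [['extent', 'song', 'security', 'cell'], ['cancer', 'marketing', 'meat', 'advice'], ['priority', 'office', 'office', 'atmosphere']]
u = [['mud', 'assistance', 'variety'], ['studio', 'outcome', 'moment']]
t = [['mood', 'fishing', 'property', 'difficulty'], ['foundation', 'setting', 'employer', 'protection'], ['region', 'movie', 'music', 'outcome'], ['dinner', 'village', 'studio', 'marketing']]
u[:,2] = ['variety', 'moment']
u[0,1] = 'assistance'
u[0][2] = 'variety'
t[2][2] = 'music'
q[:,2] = ['security', 'meat', 'office']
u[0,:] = ['mud', 'assistance', 'variety']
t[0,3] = 'difficulty'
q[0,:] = ['extent', 'song', 'security', 'cell']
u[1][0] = 'studio'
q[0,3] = 'cell'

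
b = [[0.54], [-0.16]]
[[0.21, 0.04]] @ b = [[0.11]]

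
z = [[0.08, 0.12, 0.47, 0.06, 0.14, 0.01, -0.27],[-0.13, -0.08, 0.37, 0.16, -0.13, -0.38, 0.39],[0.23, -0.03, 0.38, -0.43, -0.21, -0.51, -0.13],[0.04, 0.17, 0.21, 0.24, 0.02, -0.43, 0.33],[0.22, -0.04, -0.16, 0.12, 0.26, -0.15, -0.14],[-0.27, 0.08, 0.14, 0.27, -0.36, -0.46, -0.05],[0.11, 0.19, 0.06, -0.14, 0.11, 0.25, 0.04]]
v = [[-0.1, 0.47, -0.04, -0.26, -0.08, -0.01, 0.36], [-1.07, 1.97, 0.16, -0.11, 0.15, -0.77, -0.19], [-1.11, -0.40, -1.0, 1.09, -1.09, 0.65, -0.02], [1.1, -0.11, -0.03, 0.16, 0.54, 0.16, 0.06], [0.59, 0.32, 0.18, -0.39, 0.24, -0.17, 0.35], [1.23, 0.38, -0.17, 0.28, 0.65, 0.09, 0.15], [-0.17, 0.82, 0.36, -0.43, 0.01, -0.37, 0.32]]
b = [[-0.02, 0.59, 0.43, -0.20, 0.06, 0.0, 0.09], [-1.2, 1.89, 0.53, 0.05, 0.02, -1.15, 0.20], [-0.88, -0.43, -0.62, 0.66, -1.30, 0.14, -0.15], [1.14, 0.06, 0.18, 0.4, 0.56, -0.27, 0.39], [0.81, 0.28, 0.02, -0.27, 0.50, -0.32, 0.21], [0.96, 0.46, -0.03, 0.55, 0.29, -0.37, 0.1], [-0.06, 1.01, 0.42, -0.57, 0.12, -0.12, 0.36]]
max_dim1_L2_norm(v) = 2.39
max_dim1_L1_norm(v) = 5.36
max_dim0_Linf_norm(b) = 1.89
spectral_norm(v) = 2.77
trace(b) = 2.14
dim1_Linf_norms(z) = [0.47, 0.39, 0.51, 0.43, 0.26, 0.46, 0.25]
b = z + v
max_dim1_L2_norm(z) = 0.84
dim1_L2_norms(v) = [0.66, 2.39, 2.28, 1.25, 0.92, 1.49, 1.12]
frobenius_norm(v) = 4.15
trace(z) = 0.46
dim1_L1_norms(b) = [1.39, 5.04, 4.18, 3.0, 2.41, 2.76, 2.66]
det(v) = -0.00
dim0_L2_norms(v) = [2.34, 2.28, 1.1, 1.31, 1.41, 1.1, 0.65]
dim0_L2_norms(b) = [2.26, 2.33, 1.03, 1.16, 1.53, 1.29, 0.64]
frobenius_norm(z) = 1.68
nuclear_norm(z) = 3.74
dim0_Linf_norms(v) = [1.23, 1.97, 1.0, 1.09, 1.09, 0.77, 0.36]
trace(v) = 1.68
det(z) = 0.00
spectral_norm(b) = 2.88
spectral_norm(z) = 1.17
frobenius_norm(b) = 4.16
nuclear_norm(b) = 8.17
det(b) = -0.06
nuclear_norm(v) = 7.73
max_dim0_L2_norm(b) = 2.33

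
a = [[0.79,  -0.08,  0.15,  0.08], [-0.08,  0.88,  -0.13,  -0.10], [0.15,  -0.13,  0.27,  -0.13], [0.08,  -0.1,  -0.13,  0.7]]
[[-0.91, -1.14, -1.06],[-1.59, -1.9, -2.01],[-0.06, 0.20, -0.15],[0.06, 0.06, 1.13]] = a @ [[-1.23, -1.82, -1.73], [-2.02, -2.20, -2.27], [-0.58, 0.75, 0.03], [-0.17, 0.12, 1.49]]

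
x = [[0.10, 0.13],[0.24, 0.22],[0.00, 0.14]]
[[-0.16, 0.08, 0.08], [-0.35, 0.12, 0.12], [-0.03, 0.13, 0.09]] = x@[[-1.28,-0.4,-0.09], [-0.21,0.96,0.66]]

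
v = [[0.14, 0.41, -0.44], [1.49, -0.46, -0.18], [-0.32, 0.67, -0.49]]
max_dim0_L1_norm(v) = 1.95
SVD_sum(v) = [[-0.04, 0.02, -0.00], [1.41, -0.63, 0.01], [-0.52, 0.23, -0.00]] + [[0.18, 0.39, -0.44],  [0.08, 0.17, -0.19],  [0.20, 0.44, -0.49]] + [[-0.00,-0.00,-0.00], [0.0,0.0,0.0], [0.00,0.00,0.00]]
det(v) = -0.00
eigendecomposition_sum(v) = [[-0.42, 0.36, -0.16], [0.63, -0.54, 0.24], [-0.74, 0.63, -0.28]] + [[0.57, 0.05, -0.28], [0.86, 0.08, -0.43], [0.43, 0.04, -0.21]] + [[-0.0, 0.0, 0.00], [-0.01, 0.0, 0.01], [-0.01, 0.00, 0.01]]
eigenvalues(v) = [-1.24, 0.43, 0.01]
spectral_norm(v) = 1.65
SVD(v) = [[0.03, 0.64, -0.77], [-0.94, 0.28, 0.2], [0.35, 0.71, 0.61]] @ diag([1.6485906447313208, 0.958616226936776, 0.0019533453015361146]) @ [[-0.91, 0.41, -0.01], [0.29, 0.64, -0.71], [0.29, 0.65, 0.7]]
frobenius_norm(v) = 1.91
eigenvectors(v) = [[0.40, -0.51, 0.29], [-0.6, -0.77, 0.65], [0.7, -0.39, 0.7]]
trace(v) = -0.81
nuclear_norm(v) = 2.61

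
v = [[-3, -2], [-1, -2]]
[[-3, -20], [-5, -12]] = v@ [[-1, 4], [3, 4]]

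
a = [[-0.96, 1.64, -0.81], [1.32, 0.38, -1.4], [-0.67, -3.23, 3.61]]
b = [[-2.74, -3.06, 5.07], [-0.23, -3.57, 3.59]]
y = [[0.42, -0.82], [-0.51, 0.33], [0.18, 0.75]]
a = y @ b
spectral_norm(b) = 8.07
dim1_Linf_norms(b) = [5.07, 3.59]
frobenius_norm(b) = 8.26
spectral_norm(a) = 5.34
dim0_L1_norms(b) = [2.97, 6.63, 8.66]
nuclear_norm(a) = 7.22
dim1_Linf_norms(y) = [0.82, 0.51, 0.75]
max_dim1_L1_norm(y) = 1.24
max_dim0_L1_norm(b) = 8.66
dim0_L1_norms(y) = [1.11, 1.9]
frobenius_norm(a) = 5.66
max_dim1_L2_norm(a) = 4.89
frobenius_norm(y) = 1.35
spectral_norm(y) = 1.22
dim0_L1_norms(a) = [2.95, 5.25, 5.82]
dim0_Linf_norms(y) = [0.51, 0.82]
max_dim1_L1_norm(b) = 10.87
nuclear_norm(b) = 9.85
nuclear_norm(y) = 1.79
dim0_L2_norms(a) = [1.76, 3.64, 3.96]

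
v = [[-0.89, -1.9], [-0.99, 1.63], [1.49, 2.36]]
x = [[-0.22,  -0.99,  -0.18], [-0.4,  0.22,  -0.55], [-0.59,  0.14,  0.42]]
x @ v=[[0.91, -1.62],  [-0.68, -0.18],  [1.01, 2.34]]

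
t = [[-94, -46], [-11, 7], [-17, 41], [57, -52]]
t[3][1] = -52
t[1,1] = 7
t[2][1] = 41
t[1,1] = 7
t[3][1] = -52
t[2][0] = -17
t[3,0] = 57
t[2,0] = -17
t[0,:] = [-94, -46]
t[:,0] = [-94, -11, -17, 57]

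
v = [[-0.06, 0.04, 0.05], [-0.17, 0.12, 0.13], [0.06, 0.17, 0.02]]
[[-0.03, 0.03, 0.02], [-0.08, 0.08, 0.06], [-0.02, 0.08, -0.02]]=v @ [[0.28, -0.20, -0.10], [-0.2, 0.53, -0.12], [-0.10, -0.12, 0.44]]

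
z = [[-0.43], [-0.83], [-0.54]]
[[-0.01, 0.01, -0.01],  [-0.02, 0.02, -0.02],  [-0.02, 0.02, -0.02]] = z @ [[0.03, -0.03, 0.03]]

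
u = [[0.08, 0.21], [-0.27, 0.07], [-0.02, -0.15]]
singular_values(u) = [0.28, 0.27]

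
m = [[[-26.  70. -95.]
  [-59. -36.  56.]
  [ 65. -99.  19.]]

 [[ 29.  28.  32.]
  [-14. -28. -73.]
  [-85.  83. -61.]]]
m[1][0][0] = 29.0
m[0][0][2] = -95.0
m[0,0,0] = -26.0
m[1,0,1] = 28.0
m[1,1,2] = -73.0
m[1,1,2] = -73.0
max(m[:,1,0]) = -14.0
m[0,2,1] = -99.0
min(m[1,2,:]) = -85.0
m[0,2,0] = 65.0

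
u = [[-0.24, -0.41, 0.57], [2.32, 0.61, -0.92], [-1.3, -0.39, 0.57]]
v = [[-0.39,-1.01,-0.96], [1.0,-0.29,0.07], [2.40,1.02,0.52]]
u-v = [[0.15, 0.60, 1.53], [1.32, 0.90, -0.99], [-3.7, -1.41, 0.05]]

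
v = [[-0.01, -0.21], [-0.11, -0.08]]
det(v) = -0.022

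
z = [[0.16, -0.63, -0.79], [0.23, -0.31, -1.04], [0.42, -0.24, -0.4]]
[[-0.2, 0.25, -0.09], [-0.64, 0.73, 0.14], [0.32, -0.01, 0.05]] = z @ [[1.44,-0.58,0.16], [-0.78,0.80,0.49], [1.17,-1.07,-0.25]]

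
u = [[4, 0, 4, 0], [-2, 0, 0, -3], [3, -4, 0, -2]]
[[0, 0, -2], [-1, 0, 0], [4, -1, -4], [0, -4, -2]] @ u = [[-6, 8, 0, 4], [-4, 0, -4, 0], [6, 16, 16, 11], [2, 8, 0, 16]]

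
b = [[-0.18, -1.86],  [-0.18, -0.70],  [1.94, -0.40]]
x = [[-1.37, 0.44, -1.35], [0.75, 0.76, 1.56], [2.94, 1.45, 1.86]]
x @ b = [[-2.45, 2.78],[2.75, -2.55],[2.82, -7.23]]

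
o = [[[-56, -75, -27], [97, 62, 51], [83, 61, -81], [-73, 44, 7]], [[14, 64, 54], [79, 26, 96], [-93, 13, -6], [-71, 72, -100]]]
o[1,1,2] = 96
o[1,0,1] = 64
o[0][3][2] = 7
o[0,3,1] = 44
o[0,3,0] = -73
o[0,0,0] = -56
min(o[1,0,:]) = 14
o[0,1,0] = 97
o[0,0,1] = -75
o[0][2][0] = 83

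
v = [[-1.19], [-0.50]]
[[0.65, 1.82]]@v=[[-1.68]]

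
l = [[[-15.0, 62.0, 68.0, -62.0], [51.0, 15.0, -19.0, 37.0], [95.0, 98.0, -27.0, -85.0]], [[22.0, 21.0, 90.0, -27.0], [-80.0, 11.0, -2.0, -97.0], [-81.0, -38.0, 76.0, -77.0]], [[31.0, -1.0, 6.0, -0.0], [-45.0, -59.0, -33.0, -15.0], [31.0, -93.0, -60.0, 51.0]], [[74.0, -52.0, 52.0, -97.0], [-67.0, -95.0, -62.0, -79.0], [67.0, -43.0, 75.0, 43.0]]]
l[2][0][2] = 6.0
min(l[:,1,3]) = -97.0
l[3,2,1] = -43.0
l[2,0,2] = 6.0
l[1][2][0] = -81.0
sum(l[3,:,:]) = -184.0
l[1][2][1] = -38.0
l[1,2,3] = -77.0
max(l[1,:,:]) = 90.0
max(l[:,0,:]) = 90.0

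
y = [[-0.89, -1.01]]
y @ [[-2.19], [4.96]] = [[-3.06]]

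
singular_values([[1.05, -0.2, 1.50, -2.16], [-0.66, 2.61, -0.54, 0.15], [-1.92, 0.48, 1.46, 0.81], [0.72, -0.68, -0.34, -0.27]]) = [3.51, 2.44, 2.28, 0.0]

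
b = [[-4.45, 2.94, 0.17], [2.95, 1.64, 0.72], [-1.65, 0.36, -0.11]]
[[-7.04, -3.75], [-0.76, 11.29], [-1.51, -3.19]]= b @ [[0.47, 2.18], [-1.74, 1.88], [0.98, 2.47]]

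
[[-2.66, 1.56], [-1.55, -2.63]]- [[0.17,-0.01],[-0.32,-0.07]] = [[-2.83, 1.57],[-1.23, -2.56]]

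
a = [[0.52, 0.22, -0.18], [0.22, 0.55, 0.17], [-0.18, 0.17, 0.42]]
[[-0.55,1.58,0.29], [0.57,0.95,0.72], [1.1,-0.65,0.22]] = a @ [[-0.59, 2.11, 0.02], [0.63, 1.25, 1.3], [2.1, -1.16, 0.01]]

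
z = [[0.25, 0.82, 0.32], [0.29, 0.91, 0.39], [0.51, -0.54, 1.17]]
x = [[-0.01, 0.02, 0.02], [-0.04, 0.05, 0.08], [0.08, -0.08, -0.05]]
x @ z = [[0.01, -0.00, 0.03], [0.05, -0.03, 0.10], [-0.03, 0.02, -0.06]]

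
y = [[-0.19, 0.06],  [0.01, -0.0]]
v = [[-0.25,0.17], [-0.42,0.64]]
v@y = [[0.05,-0.02], [0.09,-0.03]]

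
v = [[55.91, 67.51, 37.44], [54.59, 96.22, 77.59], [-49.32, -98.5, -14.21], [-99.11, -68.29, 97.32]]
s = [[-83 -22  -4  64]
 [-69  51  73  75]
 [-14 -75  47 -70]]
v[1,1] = 96.22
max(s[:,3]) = 75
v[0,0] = 55.91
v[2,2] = -14.21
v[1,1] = 96.22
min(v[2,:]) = -98.5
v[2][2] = -14.21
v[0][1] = 67.51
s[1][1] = 51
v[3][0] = -99.11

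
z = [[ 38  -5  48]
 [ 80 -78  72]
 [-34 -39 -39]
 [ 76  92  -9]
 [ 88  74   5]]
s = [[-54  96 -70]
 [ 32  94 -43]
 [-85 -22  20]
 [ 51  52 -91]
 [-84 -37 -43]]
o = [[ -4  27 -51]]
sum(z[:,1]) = 44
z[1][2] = 72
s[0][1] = 96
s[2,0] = -85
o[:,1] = [27]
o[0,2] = -51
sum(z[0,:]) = 81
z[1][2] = 72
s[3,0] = 51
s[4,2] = -43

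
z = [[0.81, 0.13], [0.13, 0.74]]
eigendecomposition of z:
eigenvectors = [[0.79, -0.61], [0.61, 0.79]]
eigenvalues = [0.91, 0.64]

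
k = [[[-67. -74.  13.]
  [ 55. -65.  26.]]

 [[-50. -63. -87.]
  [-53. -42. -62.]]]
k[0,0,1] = -74.0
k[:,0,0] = [-67.0, -50.0]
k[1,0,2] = -87.0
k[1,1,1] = -42.0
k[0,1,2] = 26.0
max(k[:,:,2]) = 26.0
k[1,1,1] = -42.0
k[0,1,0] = 55.0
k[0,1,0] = 55.0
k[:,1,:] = [[55.0, -65.0, 26.0], [-53.0, -42.0, -62.0]]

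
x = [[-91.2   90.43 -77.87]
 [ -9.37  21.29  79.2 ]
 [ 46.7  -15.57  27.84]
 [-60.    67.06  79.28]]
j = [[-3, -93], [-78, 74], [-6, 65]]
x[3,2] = 79.28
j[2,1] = 65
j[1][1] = 74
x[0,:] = [-91.2, 90.43, -77.87]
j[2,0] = -6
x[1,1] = 21.29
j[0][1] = -93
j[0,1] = -93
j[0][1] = -93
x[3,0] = -60.0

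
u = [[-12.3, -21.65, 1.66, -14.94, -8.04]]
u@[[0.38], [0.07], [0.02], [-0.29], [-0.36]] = [[1.07]]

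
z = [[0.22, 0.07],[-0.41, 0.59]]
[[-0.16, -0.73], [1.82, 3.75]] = z @ [[-1.39, -4.36], [2.12, 3.32]]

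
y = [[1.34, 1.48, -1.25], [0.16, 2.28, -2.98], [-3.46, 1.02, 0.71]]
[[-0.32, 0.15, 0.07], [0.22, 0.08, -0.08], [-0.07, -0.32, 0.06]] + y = [[1.02, 1.63, -1.18], [0.38, 2.36, -3.06], [-3.53, 0.7, 0.77]]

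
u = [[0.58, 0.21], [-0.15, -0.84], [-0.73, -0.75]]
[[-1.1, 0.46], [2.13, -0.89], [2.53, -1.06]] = u @ [[-1.05, 0.44], [-2.35, 0.98]]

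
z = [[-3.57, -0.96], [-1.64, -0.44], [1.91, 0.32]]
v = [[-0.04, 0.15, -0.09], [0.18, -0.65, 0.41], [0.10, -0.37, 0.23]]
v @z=[[-0.28,  -0.06],[1.21,  0.24],[0.69,  0.14]]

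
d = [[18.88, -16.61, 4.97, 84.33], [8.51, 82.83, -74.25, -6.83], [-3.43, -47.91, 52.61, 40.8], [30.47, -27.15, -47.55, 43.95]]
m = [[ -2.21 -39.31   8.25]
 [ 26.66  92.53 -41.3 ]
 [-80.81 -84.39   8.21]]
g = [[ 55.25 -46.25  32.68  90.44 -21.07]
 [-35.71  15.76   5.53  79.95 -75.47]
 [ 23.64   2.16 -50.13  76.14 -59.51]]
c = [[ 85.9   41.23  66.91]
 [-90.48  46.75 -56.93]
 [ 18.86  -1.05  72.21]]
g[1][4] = -75.47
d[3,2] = -47.55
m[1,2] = -41.3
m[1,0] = 26.66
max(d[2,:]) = 52.61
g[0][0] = 55.25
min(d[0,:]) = -16.61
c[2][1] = -1.05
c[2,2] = 72.21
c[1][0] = -90.48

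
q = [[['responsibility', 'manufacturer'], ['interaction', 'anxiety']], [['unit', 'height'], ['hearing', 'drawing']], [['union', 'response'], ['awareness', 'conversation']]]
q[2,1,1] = 'conversation'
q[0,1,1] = 'anxiety'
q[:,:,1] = [['manufacturer', 'anxiety'], ['height', 'drawing'], ['response', 'conversation']]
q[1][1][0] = 'hearing'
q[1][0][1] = 'height'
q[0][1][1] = 'anxiety'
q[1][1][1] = 'drawing'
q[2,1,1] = 'conversation'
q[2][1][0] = 'awareness'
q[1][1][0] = 'hearing'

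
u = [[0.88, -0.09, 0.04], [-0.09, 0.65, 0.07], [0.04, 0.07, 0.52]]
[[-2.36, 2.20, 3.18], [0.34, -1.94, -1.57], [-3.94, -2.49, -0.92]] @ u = [[-2.15, 1.87, 1.71],[0.41, -1.40, -0.94],[-3.28, -1.33, -0.81]]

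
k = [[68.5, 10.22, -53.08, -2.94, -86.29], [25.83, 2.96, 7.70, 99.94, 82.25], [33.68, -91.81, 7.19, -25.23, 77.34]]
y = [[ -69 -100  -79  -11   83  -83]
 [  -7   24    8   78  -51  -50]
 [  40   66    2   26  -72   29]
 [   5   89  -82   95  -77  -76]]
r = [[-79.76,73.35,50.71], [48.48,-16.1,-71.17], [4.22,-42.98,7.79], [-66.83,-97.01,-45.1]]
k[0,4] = -86.29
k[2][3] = -25.23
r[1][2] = -71.17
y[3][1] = 89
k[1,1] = 2.96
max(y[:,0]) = 40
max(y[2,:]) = 66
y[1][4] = -51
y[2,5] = 29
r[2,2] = 7.79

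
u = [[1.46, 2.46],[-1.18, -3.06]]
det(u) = -1.565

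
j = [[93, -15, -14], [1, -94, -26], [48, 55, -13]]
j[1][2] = -26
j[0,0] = 93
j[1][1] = -94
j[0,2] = -14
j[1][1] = -94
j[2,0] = 48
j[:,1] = [-15, -94, 55]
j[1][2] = -26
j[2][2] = -13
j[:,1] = [-15, -94, 55]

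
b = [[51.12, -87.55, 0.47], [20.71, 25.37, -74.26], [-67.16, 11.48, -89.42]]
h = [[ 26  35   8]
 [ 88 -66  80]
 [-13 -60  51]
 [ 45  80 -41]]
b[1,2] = -74.26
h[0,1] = 35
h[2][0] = -13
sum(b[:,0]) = 4.670000000000002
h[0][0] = 26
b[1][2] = -74.26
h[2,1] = -60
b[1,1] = 25.37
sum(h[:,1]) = -11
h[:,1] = [35, -66, -60, 80]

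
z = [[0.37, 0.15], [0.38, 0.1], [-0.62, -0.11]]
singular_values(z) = [0.84, 0.07]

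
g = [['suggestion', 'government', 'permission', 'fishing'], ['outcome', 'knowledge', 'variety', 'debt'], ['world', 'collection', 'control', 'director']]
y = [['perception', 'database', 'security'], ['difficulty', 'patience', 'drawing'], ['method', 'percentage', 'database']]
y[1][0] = 'difficulty'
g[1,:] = ['outcome', 'knowledge', 'variety', 'debt']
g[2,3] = 'director'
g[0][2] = 'permission'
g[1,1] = 'knowledge'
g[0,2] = 'permission'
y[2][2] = 'database'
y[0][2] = 'security'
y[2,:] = ['method', 'percentage', 'database']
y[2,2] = 'database'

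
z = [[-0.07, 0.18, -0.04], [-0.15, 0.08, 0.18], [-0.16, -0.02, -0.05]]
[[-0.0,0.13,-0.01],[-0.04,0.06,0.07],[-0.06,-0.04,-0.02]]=z@[[0.34,0.12,0.01],  [0.12,0.80,0.05],  [0.01,0.05,0.39]]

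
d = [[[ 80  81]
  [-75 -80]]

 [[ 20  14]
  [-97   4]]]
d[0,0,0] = 80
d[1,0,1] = 14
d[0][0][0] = 80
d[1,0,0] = 20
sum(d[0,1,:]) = -155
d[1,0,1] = 14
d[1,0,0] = 20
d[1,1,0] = -97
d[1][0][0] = 20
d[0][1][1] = -80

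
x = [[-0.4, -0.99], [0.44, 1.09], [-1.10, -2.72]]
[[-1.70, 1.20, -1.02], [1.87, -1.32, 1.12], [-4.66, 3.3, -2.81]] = x @ [[0.53, 0.14, 1.66], [1.50, -1.27, 0.36]]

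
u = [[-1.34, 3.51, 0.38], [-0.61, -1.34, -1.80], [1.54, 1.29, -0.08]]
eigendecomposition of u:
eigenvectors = [[-0.87+0.00j, 0.63+0.00j, (0.63-0j)], [0.23+0.00j, 0.19+0.46j, (0.19-0.46j)], [0.44+0.00j, (0.25-0.54j), (0.25+0.54j)]]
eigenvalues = [(-2.46+0j), (-0.15+2.26j), (-0.15-2.26j)]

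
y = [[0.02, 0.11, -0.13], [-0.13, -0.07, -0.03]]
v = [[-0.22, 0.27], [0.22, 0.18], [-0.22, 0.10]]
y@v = [[0.05,0.01], [0.02,-0.05]]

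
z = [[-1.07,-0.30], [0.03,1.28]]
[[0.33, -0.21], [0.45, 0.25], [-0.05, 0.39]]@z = [[-0.36,-0.37], [-0.47,0.18], [0.07,0.51]]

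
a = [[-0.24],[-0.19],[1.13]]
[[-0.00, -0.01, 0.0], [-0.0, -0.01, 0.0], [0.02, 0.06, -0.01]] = a @ [[0.02, 0.05, -0.01]]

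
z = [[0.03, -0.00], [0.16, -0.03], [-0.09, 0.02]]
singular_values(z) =[0.19, 0.01]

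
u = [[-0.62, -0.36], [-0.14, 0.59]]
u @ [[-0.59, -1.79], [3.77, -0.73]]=[[-0.99, 1.37], [2.31, -0.18]]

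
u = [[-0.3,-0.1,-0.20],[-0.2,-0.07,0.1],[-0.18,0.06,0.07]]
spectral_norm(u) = 0.42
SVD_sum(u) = [[-0.33, -0.08, -0.09], [-0.17, -0.04, -0.04], [-0.13, -0.03, -0.03]] + [[0.03, -0.02, -0.11], [-0.04, 0.03, 0.13], [-0.04, 0.03, 0.12]] + [[-0.0, 0.00, -0.00], [0.01, -0.06, 0.02], [-0.01, 0.06, -0.02]]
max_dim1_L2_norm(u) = 0.37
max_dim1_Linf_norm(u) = 0.3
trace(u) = -0.30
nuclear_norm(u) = 0.74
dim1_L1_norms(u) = [0.6, 0.37, 0.31]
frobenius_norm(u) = 0.49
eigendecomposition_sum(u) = [[-0.34, -0.08, -0.12], [-0.17, -0.04, -0.06], [-0.10, -0.02, -0.04]] + [[0.04, -0.03, -0.07], [-0.05, 0.04, 0.10], [-0.07, 0.05, 0.13]] + [[-0.0, 0.01, -0.0], [0.02, -0.07, 0.06], [-0.01, 0.03, -0.03]]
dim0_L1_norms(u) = [0.68, 0.23, 0.37]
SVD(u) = [[-0.84, 0.54, 0.05], [-0.43, -0.61, -0.67], [-0.33, -0.58, 0.74]] @ diag([0.4210823804200855, 0.2240528822027344, 0.09104907949233768]) @ [[0.94,0.22,0.24],[0.29,-0.2,-0.94],[-0.16,0.95,-0.26]]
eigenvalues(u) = [-0.41, 0.21, -0.1]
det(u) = 0.01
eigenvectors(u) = [[0.86,0.4,0.06], [0.43,-0.55,-0.92], [0.27,-0.74,0.39]]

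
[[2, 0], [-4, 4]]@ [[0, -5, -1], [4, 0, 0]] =[[0, -10, -2], [16, 20, 4]]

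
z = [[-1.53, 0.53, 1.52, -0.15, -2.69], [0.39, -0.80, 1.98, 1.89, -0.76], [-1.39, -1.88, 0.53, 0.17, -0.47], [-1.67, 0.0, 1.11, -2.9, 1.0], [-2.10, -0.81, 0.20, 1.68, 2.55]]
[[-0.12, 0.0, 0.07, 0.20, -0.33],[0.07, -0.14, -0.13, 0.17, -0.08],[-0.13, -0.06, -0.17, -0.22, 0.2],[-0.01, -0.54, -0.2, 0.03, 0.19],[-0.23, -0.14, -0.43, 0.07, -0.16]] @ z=[[0.45, 0.07, 0.01, -1.1, -0.35],[-0.1, 0.46, -0.07, -0.92, -0.05],[0.36, 0.14, -0.61, 0.85, 0.77],[-0.37, 0.65, -1.12, -0.82, 1.05],[1.11, 0.93, -0.81, -0.78, 0.59]]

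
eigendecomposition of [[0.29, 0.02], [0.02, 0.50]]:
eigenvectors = [[-1.0, -0.09], [0.09, -1.0]]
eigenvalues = [0.29, 0.5]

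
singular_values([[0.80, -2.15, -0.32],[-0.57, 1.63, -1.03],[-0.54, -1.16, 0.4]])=[3.07, 1.09, 0.78]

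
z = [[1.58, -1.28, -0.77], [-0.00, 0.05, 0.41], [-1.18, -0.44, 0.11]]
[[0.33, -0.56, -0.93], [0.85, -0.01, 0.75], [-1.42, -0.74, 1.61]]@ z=[[1.62, -0.04, -0.59], [0.46, -1.42, -0.58], [-4.14, 1.07, 0.97]]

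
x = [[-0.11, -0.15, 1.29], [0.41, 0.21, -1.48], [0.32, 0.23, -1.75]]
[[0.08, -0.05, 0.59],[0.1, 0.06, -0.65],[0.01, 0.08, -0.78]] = x @ [[0.72, -0.06, 0.12], [-0.06, 0.41, -0.0], [0.12, -0.0, 0.47]]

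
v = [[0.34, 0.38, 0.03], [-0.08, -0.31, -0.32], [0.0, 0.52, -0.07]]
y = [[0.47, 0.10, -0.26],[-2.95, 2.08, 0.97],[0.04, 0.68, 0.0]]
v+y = [[0.81, 0.48, -0.23], [-3.03, 1.77, 0.65], [0.04, 1.2, -0.07]]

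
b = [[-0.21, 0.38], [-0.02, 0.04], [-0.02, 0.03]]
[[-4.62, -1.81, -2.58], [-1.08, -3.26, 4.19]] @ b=[[1.06, -1.91], [0.21, -0.42]]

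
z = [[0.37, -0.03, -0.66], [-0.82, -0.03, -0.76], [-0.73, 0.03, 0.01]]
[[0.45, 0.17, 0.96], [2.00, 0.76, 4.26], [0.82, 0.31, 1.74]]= z@[[-1.20, -0.45, -2.55], [-1.52, -0.58, -3.24], [-1.28, -0.49, -2.73]]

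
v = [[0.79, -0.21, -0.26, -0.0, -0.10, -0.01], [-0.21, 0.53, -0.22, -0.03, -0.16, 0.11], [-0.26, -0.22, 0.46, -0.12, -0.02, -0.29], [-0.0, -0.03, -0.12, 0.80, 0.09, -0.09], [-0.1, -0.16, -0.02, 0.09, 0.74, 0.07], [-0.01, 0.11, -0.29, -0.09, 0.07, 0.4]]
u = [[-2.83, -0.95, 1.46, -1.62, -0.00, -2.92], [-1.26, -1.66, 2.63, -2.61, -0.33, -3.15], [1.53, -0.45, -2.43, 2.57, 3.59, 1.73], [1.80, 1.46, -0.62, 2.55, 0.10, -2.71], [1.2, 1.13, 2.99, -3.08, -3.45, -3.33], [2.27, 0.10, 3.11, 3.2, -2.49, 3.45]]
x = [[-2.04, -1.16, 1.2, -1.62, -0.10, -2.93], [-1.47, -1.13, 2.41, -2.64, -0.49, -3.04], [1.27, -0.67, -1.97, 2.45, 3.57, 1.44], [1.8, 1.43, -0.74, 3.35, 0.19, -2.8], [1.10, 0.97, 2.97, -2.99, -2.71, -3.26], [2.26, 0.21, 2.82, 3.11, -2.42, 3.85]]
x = v + u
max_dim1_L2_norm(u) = 6.64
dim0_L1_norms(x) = [9.94, 5.57, 12.11, 16.16, 9.48, 17.32]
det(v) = 0.00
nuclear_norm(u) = 27.27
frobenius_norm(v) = 1.77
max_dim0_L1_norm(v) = 1.37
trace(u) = -4.37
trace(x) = -0.65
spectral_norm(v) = 0.99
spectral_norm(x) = 9.77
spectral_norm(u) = 10.14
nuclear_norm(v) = 3.72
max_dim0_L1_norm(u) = 17.29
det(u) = -597.22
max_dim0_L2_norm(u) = 7.2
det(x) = 143.17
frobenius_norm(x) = 13.30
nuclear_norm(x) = 26.21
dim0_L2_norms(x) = [4.18, 2.47, 5.33, 6.74, 5.12, 7.29]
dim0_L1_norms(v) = [1.37, 1.26, 1.37, 1.13, 1.18, 0.97]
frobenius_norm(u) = 13.72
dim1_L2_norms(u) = [4.71, 5.3, 5.56, 4.43, 6.64, 6.57]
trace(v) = 3.72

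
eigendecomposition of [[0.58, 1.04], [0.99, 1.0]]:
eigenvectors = [[-0.78, -0.64], [0.62, -0.77]]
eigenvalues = [-0.25, 1.83]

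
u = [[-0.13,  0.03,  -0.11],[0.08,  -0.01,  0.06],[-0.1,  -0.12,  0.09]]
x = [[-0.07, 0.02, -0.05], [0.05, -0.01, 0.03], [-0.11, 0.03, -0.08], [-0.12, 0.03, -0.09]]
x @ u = [[0.02, 0.0, 0.0], [-0.01, -0.0, -0.0], [0.02, 0.01, 0.01], [0.03, 0.01, 0.01]]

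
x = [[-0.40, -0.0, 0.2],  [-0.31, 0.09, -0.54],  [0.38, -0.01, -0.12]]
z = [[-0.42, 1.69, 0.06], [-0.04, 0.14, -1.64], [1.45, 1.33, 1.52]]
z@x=[[-0.33, 0.15, -1.0], [-0.65, 0.03, 0.11], [-0.41, 0.1, -0.61]]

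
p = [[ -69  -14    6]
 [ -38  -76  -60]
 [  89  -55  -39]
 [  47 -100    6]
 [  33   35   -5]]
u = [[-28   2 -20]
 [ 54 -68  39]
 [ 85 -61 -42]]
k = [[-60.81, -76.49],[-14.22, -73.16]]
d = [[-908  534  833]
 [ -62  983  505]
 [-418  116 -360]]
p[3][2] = 6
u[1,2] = 39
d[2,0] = -418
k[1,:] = [-14.22, -73.16]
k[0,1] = -76.49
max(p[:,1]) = 35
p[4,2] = -5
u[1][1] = -68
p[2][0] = 89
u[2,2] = -42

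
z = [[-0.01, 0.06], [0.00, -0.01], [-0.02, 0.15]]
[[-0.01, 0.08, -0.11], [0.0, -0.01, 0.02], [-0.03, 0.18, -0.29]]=z @ [[-0.57,-1.91,-0.88], [-0.27,0.97,-2.05]]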